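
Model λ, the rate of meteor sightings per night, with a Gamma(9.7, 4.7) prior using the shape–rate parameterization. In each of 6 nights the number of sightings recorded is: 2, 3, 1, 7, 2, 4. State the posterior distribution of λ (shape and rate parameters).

The Poisson likelihood adds the total count to the shape and the number of exposure periods to the rate. Here ∑xᵢ = 19 and n = 6, so shape 9.7→28.7 and rate 4.7→10.7.

Posterior: Gamma(shape=28.7, rate=10.7)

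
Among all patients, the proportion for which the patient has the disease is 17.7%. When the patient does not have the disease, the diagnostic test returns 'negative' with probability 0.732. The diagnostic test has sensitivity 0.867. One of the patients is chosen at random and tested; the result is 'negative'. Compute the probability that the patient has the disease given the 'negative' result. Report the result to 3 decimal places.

Let H be the event that the patient has the disease. P(H) = 0.177, so P(¬H) = 0.823. With E the 'negative' result, P(E|H) = 0.133 and P(E|¬H) = 0.732.
P(E) = 0.133·0.177 + 0.732·0.823 = 0.023541 + 0.60244 = 0.62598.
By Bayes' theorem, P(H|E) = 0.023541 / 0.62598 = 0.038.

P(H | E) ≈ 0.038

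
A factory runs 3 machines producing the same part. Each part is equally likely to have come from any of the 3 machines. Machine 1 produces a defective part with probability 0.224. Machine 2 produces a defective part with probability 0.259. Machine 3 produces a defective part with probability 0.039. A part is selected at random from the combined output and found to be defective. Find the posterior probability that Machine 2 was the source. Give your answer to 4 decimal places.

P(defective|M1) = 0.224; P(defective|M2) = 0.259; P(defective|M3) = 0.039.
Prior × likelihood for each source: 0.333333·0.224=0.07467, 0.333333·0.259=0.08633, 0.333333·0.039=0.01300. Summing gives P(defective) = 0.17400.
P(Machine 2 | defective) = 0.08633 / 0.17400 = 0.4962.

Posterior probability ≈ 0.4962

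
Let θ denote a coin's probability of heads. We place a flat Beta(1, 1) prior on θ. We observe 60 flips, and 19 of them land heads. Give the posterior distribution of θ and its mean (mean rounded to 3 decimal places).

The binomial likelihood is conjugate to the Beta prior: with 19 successes and 41 failures, the posterior is Beta(1+19, 1+41) = Beta(20, 42).
E[θ | data] = 20/(20+42) = 0.323.

Posterior: Beta(20, 42); mean ≈ 0.323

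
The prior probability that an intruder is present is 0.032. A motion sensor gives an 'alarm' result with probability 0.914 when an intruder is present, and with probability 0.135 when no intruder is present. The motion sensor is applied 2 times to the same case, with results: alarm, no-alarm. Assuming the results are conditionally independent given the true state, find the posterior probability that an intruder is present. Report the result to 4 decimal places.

Posterior P(H) ≈ 0.0218

Let H be the event that an intruder is present; start with P(H) = 0.032. P('alarm'|H) = 0.914, P('alarm'|¬H) = 0.135.
Update on result 1 ('alarm'): P(H) ← 0.914·0.0320 / (0.914·0.0320 + 0.135·0.9680) = 0.029248/0.15993 = 0.1829.
Update on result 2 ('no-alarm'): P(H) ← 0.086·0.1829 / (0.086·0.1829 + 0.865·0.8171) = 0.015728/0.72253 = 0.0218.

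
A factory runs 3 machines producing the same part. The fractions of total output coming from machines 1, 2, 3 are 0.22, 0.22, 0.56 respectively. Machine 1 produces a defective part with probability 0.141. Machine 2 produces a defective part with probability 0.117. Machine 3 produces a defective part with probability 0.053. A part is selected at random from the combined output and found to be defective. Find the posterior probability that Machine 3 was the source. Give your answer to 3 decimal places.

Posterior probability ≈ 0.343

P(defective|M1) = 0.141; P(defective|M2) = 0.117; P(defective|M3) = 0.053.
Prior × likelihood for each source: 0.22·0.141=0.03102, 0.22·0.117=0.02574, 0.56·0.053=0.02968. Summing gives P(defective) = 0.086440.
P(Machine 3 | defective) = 0.02968 / 0.086440 = 0.343.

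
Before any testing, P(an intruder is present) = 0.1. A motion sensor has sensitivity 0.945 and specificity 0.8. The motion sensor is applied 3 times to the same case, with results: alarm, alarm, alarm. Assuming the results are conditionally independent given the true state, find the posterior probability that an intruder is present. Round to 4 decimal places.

Let H be the event that an intruder is present; start with P(H) = 0.1. P('alarm'|H) = 0.945, P('alarm'|¬H) = 0.2.
Update on result 1 ('alarm'): P(H) ← 0.945·0.1000 / (0.945·0.1000 + 0.2·0.9000) = 0.094500/0.27450 = 0.3443.
Update on result 2 ('alarm'): P(H) ← 0.945·0.3443 / (0.945·0.3443 + 0.2·0.6557) = 0.32533/0.45648 = 0.7127.
Update on result 3 ('alarm'): P(H) ← 0.945·0.7127 / (0.945·0.7127 + 0.2·0.2873) = 0.67350/0.73096 = 0.9214.

Posterior P(H) ≈ 0.9214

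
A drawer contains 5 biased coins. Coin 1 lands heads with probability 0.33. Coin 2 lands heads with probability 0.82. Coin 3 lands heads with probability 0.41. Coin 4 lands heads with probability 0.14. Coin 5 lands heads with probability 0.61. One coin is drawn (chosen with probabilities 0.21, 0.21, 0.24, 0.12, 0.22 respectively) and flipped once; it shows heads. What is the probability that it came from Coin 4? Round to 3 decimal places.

Posterior probability ≈ 0.034

P(heads|C1) = 0.33; P(heads|C2) = 0.82; P(heads|C3) = 0.41; P(heads|C4) = 0.14; P(heads|C5) = 0.61.
Prior × likelihood for each source: 0.21·0.33=0.06930, 0.21·0.82=0.1722, 0.24·0.41=0.09840, 0.12·0.14=0.01680, 0.22·0.61=0.1342. Summing gives P(heads) = 0.49090.
P(Coin 4 | heads) = 0.01680 / 0.49090 = 0.034.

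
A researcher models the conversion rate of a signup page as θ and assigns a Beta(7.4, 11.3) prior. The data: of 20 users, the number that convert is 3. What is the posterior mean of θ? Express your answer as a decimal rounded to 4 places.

The binomial likelihood is conjugate to the Beta prior: with 3 successes and 17 failures, the posterior is Beta(7.4+3, 11.3+17) = Beta(10.4, 28.3).
E[θ | data] = 10.4/(10.4+28.3) = 0.2687.

Posterior mean ≈ 0.2687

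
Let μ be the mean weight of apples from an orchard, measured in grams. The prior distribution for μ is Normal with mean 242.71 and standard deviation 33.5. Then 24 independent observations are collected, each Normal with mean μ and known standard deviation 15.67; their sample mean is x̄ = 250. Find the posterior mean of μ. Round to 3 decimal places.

Prior precision 1/τ₀² = 1/33.5² = 0.00089107; data precision n/σ² = 24/15.67² = 0.0977402.
Posterior precision = 0.00089107 + 0.0977402 = 0.0986313.
Posterior mean = (0.00089107·242.71 + 0.0977402·250) / 0.0986313 = 249.934.

Posterior mean ≈ 249.934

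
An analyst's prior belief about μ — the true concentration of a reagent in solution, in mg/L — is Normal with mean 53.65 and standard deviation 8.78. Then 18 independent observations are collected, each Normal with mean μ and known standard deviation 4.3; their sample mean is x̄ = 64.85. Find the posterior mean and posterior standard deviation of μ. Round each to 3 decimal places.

Posterior mean ≈ 64.703; posterior SD ≈ 1.007

With known σ, the Normal prior is conjugate. Weight on the data is w = (n/σ²)/(n/σ² + 1/τ₀²) = 0.973499/(0.973499+0.0129721) = 0.98685.
Posterior mean = w·x̄ + (1−w)·μ₀ = 0.98685·64.85 + 0.013150·53.65 = 64.703. Posterior variance = 1/(0.973499+0.0129721) = 1.01371, so SD = 1.007.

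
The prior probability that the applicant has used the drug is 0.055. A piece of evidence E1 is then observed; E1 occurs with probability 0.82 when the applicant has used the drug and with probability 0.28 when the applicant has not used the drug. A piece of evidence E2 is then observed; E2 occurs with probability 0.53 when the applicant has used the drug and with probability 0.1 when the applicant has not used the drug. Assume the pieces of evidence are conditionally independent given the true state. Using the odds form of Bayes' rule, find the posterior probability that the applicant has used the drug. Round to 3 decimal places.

Posterior probability ≈ 0.475

Prior odds = 0.055/(1−0.055) = 0.058201. In log-odds, ln(0.058201) = -2.8439.
Add log likelihood ratios: ln(2.9286) + ln(5.3000) = 2.7422.
Posterior log-odds = -0.10163, so posterior odds = exp(-0.10163) = 0.90336. Converting, P(H|E) = 0.90336/1.9034 = 0.475.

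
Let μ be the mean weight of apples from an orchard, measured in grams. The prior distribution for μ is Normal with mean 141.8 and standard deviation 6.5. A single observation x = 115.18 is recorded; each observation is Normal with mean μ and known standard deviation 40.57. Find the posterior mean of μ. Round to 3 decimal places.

Posterior mean ≈ 141.134

Prior precision 1/τ₀² = 1/6.5² = 0.0236686; data precision n/σ² = 1/40.57² = 0.00060756.
Posterior precision = 0.0236686 + 0.00060756 = 0.0242762.
Posterior mean = (0.0236686·141.8 + 0.00060756·115.18) / 0.0242762 = 141.134.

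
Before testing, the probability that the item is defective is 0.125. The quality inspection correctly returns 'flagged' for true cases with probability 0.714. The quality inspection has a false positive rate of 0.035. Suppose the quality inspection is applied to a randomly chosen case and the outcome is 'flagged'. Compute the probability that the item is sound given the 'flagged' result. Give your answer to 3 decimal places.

P(¬H | E) ≈ 0.255

Let H be the event that the item is defective. P(H) = 0.125, so P(¬H) = 0.875. With E the 'flagged' result, P(E|H) = 0.714 and P(E|¬H) = 0.035.
P(E) = 0.714·0.125 + 0.035·0.875 = 0.089250 + 0.030625 = 0.11987.
By Bayes' theorem, P(H|E) = 0.089250 / 0.11987 = 0.745. Hence P(¬H|E) = 1 − 0.745 = 0.255.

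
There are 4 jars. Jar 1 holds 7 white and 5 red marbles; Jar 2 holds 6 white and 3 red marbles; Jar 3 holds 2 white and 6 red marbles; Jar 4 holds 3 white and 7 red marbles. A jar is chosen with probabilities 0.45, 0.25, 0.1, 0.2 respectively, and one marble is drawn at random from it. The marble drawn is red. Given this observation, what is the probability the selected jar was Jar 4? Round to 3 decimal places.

Tabulate prior·likelihood by source: [1] prior 0.45, lik 0.4167, product 0.1875; [2] prior 0.25, lik 0.3333, product 0.08333; [3] prior 0.1, lik 0.75, product 0.07500; [4] prior 0.2, lik 0.7, product 0.1400.
Normalizing constant = 0.48583; the posterior for Jar 4 is its product over the sum, 0.1400/0.48583 = 0.288.

Posterior probability ≈ 0.288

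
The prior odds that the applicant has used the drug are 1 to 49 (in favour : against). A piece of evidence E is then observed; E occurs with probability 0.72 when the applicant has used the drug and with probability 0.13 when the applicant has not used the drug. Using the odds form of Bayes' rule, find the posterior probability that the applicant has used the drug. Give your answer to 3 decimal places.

Posterior probability ≈ 0.102

Prior odds = 1/49 = 0.020408.
Likelihood ratio for E = 0.72/0.13 = 5.5385.
Posterior odds = prior odds × LR = 0.11303.
Posterior probability = odds/(1+odds) = 0.11303/1.1130 = 0.102.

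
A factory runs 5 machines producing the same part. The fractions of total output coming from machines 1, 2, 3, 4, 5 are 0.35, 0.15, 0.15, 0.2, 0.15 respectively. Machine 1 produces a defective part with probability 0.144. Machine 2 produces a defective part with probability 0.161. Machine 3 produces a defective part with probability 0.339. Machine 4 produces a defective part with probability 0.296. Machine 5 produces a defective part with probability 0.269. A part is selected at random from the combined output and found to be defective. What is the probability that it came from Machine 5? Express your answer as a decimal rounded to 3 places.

Posterior probability ≈ 0.179

Tabulate prior·likelihood by source: [1] prior 0.35, lik 0.144, product 0.05040; [2] prior 0.15, lik 0.161, product 0.02415; [3] prior 0.15, lik 0.339, product 0.05085; [4] prior 0.2, lik 0.296, product 0.05920; [5] prior 0.15, lik 0.269, product 0.04035.
Normalizing constant = 0.22495; the posterior for Machine 5 is its product over the sum, 0.04035/0.22495 = 0.179.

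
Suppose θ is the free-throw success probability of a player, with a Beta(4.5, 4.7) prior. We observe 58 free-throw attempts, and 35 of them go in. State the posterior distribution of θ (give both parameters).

Posterior: Beta(39.5, 27.7)

Observing 35 successes and 23 failures updates Beta(4.5, 4.7) by adding the success and failure counts to the two shape parameters: α = 4.5+35 = 39.5, β = 4.7+23 = 27.7.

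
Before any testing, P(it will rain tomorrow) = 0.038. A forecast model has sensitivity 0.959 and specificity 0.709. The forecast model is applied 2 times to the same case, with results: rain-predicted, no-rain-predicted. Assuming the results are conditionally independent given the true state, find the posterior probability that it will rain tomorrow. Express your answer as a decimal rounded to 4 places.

Posterior P(H) ≈ 0.0075

With H the event that it will rain tomorrow, the joint likelihood of the observed sequence is P(data|H) = 0.959·0.041 = 0.039319 and P(data|¬H) = 0.291·0.709 = 0.20632.
Bayes: P(H|data) = 0.038·0.039319 / (0.038·0.039319 + 0.962·0.20632) = 0.0014941/0.19997 = 0.0075.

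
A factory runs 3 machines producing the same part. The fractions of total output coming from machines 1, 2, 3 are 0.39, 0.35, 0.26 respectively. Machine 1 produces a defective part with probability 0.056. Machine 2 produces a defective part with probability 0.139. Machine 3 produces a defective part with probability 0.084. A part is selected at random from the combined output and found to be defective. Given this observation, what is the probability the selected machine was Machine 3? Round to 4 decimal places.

P(defective|M1) = 0.056; P(defective|M2) = 0.139; P(defective|M3) = 0.084.
Prior × likelihood for each source: 0.39·0.056=0.02184, 0.35·0.139=0.04865, 0.26·0.084=0.02184. Summing gives P(defective) = 0.092330.
P(Machine 3 | defective) = 0.02184 / 0.092330 = 0.2365.

Posterior probability ≈ 0.2365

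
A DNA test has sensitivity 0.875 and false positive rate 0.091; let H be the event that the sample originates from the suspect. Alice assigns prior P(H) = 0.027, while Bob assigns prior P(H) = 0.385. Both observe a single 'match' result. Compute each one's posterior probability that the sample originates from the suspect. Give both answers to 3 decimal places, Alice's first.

P('+'|H) = 0.875, P('+'|¬H) = 0.091.
Alice: numerator 0.875·0.027 = 0.023625; evidence = 0.023625+0.091·0.973 = 0.11217; posterior = 0.211.
Bob: numerator 0.875·0.385 = 0.33688; evidence = 0.33688+0.091·0.615 = 0.39284; posterior = 0.858.

Alice: 0.211; Bob: 0.858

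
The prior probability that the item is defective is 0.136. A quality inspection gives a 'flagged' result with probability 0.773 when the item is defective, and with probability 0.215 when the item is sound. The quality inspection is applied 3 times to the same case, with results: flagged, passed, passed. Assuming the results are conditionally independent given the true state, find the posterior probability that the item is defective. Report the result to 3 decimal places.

With H the event that the item is defective, the joint likelihood of the observed sequence is P(data|H) = 0.773·0.227·0.227 = 0.039832 and P(data|¬H) = 0.215·0.785·0.785 = 0.13249.
Bayes: P(H|data) = 0.136·0.039832 / (0.136·0.039832 + 0.864·0.13249) = 0.0054171/0.11989 = 0.0452.

Posterior P(H) ≈ 0.045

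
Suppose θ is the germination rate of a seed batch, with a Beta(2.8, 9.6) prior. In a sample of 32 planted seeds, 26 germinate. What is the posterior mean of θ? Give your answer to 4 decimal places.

The binomial likelihood is conjugate to the Beta prior: with 26 successes and 6 failures, the posterior is Beta(2.8+26, 9.6+6) = Beta(28.8, 15.6).
Posterior mean = α/(α+β) = 28.8/44.4 = 0.6486.

Posterior mean ≈ 0.6486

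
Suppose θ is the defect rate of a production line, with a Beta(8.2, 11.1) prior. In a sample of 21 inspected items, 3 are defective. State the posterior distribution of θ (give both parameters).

The binomial likelihood is conjugate to the Beta prior: with 3 successes and 18 failures, the posterior is Beta(8.2+3, 11.1+18) = Beta(11.2, 29.1).

Posterior: Beta(11.2, 29.1)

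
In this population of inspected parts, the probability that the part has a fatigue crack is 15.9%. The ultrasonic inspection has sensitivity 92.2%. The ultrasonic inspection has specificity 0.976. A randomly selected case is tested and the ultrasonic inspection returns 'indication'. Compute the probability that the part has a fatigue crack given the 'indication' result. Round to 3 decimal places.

P(H | E) ≈ 0.879

Let H be the event that the part has a fatigue crack. P(H) = 0.159, so P(¬H) = 0.841. With E the 'indication' result, P(E|H) = 0.922 and P(E|¬H) = 0.024.
P(E) = 0.922·0.159 + 0.024·0.841 = 0.14660 + 0.020184 = 0.16678.
By Bayes' theorem, P(H|E) = 0.14660 / 0.16678 = 0.879.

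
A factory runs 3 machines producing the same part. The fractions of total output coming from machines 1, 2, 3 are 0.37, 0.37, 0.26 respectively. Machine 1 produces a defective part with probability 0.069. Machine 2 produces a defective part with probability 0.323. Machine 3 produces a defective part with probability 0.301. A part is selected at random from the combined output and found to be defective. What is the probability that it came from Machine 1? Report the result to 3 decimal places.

Posterior probability ≈ 0.114

P(defective|M1) = 0.069; P(defective|M2) = 0.323; P(defective|M3) = 0.301.
Prior × likelihood for each source: 0.37·0.069=0.02553, 0.37·0.323=0.1195, 0.26·0.301=0.07826. Summing gives P(defective) = 0.22330.
P(Machine 1 | defective) = 0.02553 / 0.22330 = 0.114.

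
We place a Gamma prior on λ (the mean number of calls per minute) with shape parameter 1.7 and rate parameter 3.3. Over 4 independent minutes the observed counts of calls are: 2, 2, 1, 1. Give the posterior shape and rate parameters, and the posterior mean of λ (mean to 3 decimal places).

The Poisson likelihood adds the total count to the shape and the number of exposure periods to the rate. Here ∑xᵢ = 6 and n = 4, so shape 1.7→7.7 and rate 3.3→7.3.
E[λ | data] = 7.7/7.3 = 1.055.

Posterior: Gamma(shape=7.7, rate=7.3); mean ≈ 1.055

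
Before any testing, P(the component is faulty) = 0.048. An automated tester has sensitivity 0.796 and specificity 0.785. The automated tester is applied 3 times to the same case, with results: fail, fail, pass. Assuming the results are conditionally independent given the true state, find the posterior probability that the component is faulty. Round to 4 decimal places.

Posterior P(H) ≈ 0.1523

Let H be the event that the component is faulty; start with P(H) = 0.048. P('fail'|H) = 0.796, P('fail'|¬H) = 0.215.
Update on result 1 ('fail'): P(H) ← 0.796·0.0480 / (0.796·0.0480 + 0.215·0.9520) = 0.038208/0.24289 = 0.1573.
Update on result 2 ('fail'): P(H) ← 0.796·0.1573 / (0.796·0.1573 + 0.215·0.8427) = 0.12522/0.30640 = 0.4087.
Update on result 3 ('pass'): P(H) ← 0.204·0.4087 / (0.204·0.4087 + 0.785·0.5913) = 0.083370/0.54756 = 0.1523.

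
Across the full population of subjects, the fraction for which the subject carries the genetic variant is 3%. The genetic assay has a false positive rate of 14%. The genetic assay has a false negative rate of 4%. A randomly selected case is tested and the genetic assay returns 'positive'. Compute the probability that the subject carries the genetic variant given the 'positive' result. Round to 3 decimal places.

Let H be the event that the subject carries the genetic variant. P(H) = 0.03, so P(¬H) = 0.97. With E the 'positive' result, P(E|H) = 0.96 and P(E|¬H) = 0.14.
P(E) = 0.96·0.03 + 0.14·0.97 = 0.028800 + 0.13580 = 0.16460.
By Bayes' theorem, P(H|E) = 0.028800 / 0.16460 = 0.175.

P(H | E) ≈ 0.175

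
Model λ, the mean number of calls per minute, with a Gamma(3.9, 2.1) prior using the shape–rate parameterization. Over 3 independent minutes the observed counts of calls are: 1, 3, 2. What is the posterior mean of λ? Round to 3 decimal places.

Total count ∑xᵢ = 6 over n = 3 minutes.
Gamma is conjugate to the Poisson likelihood: posterior is Gamma(shape = 3.9+6 = 9.9, rate = 2.1+3 = 5.1).
Posterior mean = shape/rate = 9.9/5.1 = 1.941.

Posterior mean ≈ 1.941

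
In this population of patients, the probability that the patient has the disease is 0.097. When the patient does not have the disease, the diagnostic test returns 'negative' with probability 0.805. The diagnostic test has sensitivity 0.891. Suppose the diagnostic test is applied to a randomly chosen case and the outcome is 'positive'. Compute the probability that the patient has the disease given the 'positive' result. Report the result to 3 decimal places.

Write H for 'the patient has the disease'. Prior odds H:¬H = 0.097/0.903 = 0.10742. For the 'positive' outcome, the likelihood ratio is 0.891/0.195 = 4.5692.
Posterior odds = 0.10742 × 4.5692 = 0.49083, so P(H|E) = 0.49083/(1+0.49083) = 0.329.

P(H | E) ≈ 0.329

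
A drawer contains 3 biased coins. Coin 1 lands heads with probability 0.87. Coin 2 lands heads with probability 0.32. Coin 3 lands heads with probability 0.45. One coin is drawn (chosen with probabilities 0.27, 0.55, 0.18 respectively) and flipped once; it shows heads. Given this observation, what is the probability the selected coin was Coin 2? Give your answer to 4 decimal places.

Posterior probability ≈ 0.3578

Tabulate prior·likelihood by source: [1] prior 0.27, lik 0.87, product 0.2349; [2] prior 0.55, lik 0.32, product 0.1760; [3] prior 0.18, lik 0.45, product 0.08100.
Normalizing constant = 0.49190; the posterior for Coin 2 is its product over the sum, 0.1760/0.49190 = 0.3578.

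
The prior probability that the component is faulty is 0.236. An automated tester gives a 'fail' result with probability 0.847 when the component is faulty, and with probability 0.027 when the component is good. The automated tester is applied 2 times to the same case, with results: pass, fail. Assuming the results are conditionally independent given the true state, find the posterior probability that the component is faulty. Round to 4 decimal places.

Posterior P(H) ≈ 0.6038

Let H be the event that the component is faulty; start with P(H) = 0.236. P('fail'|H) = 0.847, P('fail'|¬H) = 0.027.
Update on result 1 ('pass'): P(H) ← 0.153·0.2360 / (0.153·0.2360 + 0.973·0.7640) = 0.036108/0.77948 = 0.0463.
Update on result 2 ('fail'): P(H) ← 0.847·0.0463 / (0.847·0.0463 + 0.027·0.9537) = 0.039236/0.064985 = 0.6038.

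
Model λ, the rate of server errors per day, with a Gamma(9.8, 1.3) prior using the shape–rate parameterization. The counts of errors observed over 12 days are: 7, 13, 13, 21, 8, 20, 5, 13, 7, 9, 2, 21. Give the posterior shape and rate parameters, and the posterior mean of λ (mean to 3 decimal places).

Posterior: Gamma(shape=148.8, rate=13.3); mean ≈ 11.188

The Poisson likelihood adds the total count to the shape and the number of exposure periods to the rate. Here ∑xᵢ = 139 and n = 12, so shape 9.8→148.8 and rate 1.3→13.3.
E[λ | data] = 148.8/13.3 = 11.188.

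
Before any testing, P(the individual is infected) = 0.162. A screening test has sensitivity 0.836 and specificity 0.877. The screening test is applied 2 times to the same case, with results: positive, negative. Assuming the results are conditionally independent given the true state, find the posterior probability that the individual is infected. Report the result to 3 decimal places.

Let H be the event that the individual is infected; start with P(H) = 0.162. P('positive'|H) = 0.836, P('positive'|¬H) = 0.123.
Update on result 1 ('positive'): P(H) ← 0.836·0.1620 / (0.836·0.1620 + 0.123·0.8380) = 0.13543/0.23851 = 0.5678.
Update on result 2 ('negative'): P(H) ← 0.164·0.5678 / (0.164·0.5678 + 0.877·0.4322) = 0.093125/0.47213 = 0.1972.

Posterior P(H) ≈ 0.197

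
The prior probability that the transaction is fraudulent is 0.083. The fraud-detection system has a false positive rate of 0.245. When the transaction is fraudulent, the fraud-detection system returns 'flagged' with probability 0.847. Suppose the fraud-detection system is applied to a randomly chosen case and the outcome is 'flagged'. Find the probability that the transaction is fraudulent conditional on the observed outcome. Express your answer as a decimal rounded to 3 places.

Let H be the event that the transaction is fraudulent. P(H) = 0.083, so P(¬H) = 0.917. With E the 'flagged' result, P(E|H) = 0.847 and P(E|¬H) = 0.245.
P(E) = 0.847·0.083 + 0.245·0.917 = 0.070301 + 0.22467 = 0.29497.
By Bayes' theorem, P(H|E) = 0.070301 / 0.29497 = 0.238.

P(H | E) ≈ 0.238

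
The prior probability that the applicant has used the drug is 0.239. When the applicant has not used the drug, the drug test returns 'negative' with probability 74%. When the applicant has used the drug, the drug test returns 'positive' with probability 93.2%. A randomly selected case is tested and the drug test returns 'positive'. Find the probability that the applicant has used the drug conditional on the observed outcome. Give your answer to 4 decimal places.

P(H | E) ≈ 0.5296

Write H for 'the applicant has used the drug'. Prior odds H:¬H = 0.239/0.761 = 0.31406. For the 'positive' outcome, the likelihood ratio is 0.932/0.26 = 3.5846.
Posterior odds = 0.31406 × 3.5846 = 1.1258, so P(H|E) = 1.1258/(1+1.1258) = 0.5296.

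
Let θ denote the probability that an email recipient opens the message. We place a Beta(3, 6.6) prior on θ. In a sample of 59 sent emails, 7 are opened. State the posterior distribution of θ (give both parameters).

Posterior: Beta(10, 58.6)

Observing 7 successes and 52 failures updates Beta(3, 6.6) by adding the success and failure counts to the two shape parameters: α = 3+7 = 10, β = 6.6+52 = 58.6.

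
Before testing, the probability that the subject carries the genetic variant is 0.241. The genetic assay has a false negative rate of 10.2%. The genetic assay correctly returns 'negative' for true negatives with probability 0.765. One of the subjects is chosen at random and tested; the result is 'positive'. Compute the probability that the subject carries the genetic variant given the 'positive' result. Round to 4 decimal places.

P(H | E) ≈ 0.5482

Let H be the event that the subject carries the genetic variant. P(H) = 0.241, so P(¬H) = 0.759. With E the 'positive' result, P(E|H) = 0.898 and P(E|¬H) = 0.235.
P(E) = 0.898·0.241 + 0.235·0.759 = 0.21642 + 0.17836 = 0.39478.
By Bayes' theorem, P(H|E) = 0.21642 / 0.39478 = 0.5482.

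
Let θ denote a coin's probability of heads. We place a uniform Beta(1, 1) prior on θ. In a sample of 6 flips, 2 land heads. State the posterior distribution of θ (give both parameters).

Observing 2 successes and 4 failures updates Beta(1, 1) by adding the success and failure counts to the two shape parameters: α = 1+2 = 3, β = 1+4 = 5.

Posterior: Beta(3, 5)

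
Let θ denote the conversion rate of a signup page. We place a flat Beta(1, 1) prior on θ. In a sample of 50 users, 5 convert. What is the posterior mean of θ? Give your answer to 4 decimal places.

The binomial likelihood is conjugate to the Beta prior: with 5 successes and 45 failures, the posterior is Beta(1+5, 1+45) = Beta(6, 46).
E[θ | data] = 6/(6+46) = 0.1154.

Posterior mean ≈ 0.1154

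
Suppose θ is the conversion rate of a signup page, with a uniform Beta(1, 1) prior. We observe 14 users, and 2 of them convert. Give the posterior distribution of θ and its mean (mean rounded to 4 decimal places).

Posterior: Beta(3, 13); mean ≈ 0.1875

Observing 2 successes and 12 failures updates Beta(1, 1) by adding the success and failure counts to the two shape parameters: α = 1+2 = 3, β = 1+12 = 13.
Posterior mean = α/(α+β) = 3/16 = 0.1875.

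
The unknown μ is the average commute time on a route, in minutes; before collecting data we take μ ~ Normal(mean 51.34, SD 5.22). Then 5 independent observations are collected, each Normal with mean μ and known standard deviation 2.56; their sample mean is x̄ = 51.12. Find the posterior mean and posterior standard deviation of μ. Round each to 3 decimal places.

Prior precision 1/τ₀² = 1/5.22² = 0.0366994; data precision n/σ² = 5/2.56² = 0.762939.
Posterior precision = 0.0366994 + 0.762939 = 0.799639, giving posterior SD = 1/√0.799639 = 1.118.
Posterior mean = (0.0366994·51.34 + 0.762939·51.12) / 0.799639 = 51.130.

Posterior mean ≈ 51.130; posterior SD ≈ 1.118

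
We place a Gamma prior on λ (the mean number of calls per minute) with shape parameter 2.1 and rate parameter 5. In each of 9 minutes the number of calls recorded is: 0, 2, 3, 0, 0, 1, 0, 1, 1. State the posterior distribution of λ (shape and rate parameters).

The Poisson likelihood adds the total count to the shape and the number of exposure periods to the rate. Here ∑xᵢ = 8 and n = 9, so shape 2.1→10.1 and rate 5→14.

Posterior: Gamma(shape=10.1, rate=14)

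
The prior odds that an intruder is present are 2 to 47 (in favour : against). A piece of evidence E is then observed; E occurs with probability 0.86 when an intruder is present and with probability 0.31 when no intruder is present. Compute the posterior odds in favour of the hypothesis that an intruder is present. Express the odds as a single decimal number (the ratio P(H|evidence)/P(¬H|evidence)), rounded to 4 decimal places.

Posterior odds ≈ 0.1181

Prior odds = 2/47 = 0.042553. In log-odds, ln(0.042553) = -3.1570.
Add log likelihood ratio: ln(2.7742) = 1.0204.
Posterior log-odds = -2.1366, so posterior odds = exp(-2.1366) = 0.11805.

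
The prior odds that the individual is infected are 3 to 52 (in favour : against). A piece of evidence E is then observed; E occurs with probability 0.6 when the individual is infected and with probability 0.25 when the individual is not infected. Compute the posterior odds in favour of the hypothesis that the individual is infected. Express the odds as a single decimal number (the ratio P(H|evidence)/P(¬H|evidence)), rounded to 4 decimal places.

Posterior odds ≈ 0.1385

Prior odds = 3/52 = 0.057692.
Likelihood ratio for E = 0.6/0.25 = 2.4000.
Posterior odds = prior odds × LR = 0.13846.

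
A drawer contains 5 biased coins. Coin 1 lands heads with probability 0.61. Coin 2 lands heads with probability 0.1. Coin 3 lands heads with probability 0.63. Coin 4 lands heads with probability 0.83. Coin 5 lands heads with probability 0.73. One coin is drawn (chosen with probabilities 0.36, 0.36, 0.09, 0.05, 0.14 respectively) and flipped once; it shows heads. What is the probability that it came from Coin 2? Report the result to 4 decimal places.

Posterior probability ≈ 0.0789

Tabulate prior·likelihood by source: [1] prior 0.36, lik 0.61, product 0.2196; [2] prior 0.36, lik 0.1, product 0.03600; [3] prior 0.09, lik 0.63, product 0.05670; [4] prior 0.05, lik 0.83, product 0.04150; [5] prior 0.14, lik 0.73, product 0.1022.
Normalizing constant = 0.45600; the posterior for Coin 2 is its product over the sum, 0.03600/0.45600 = 0.0789.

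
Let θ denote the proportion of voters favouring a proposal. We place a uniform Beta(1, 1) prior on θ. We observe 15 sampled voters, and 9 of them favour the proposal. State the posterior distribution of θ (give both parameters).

Posterior: Beta(10, 7)

The binomial likelihood is conjugate to the Beta prior: with 9 successes and 6 failures, the posterior is Beta(1+9, 1+6) = Beta(10, 7).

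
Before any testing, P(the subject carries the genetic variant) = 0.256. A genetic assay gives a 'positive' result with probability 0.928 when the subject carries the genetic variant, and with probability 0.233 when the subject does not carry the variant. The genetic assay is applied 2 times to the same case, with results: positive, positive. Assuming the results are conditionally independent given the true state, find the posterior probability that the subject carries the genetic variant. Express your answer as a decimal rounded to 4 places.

Posterior P(H) ≈ 0.8452

With H the event that the subject carries the genetic variant, the joint likelihood of the observed sequence is P(data|H) = 0.928·0.928 = 0.86118 and P(data|¬H) = 0.233·0.233 = 0.054289.
Bayes: P(H|data) = 0.256·0.86118 / (0.256·0.86118 + 0.744·0.054289) = 0.22046/0.26085 = 0.8452.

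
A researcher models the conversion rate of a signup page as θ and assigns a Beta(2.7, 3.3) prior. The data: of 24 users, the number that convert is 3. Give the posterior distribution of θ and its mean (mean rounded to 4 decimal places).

Posterior: Beta(5.7, 24.3); mean ≈ 0.1900

The binomial likelihood is conjugate to the Beta prior: with 3 successes and 21 failures, the posterior is Beta(2.7+3, 3.3+21) = Beta(5.7, 24.3).
Posterior mean = α/(α+β) = 5.7/30 = 0.1900.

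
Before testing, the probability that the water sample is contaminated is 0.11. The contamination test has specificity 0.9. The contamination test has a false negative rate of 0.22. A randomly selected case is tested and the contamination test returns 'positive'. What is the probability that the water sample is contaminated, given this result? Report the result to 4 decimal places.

Write H for 'the water sample is contaminated'. Prior odds H:¬H = 0.11/0.89 = 0.12360. For the 'positive' outcome, the likelihood ratio is 0.78/0.1 = 7.8000.
Posterior odds = 0.12360 × 7.8000 = 0.96404, so P(H|E) = 0.96404/(1+0.96404) = 0.4908.

P(H | E) ≈ 0.4908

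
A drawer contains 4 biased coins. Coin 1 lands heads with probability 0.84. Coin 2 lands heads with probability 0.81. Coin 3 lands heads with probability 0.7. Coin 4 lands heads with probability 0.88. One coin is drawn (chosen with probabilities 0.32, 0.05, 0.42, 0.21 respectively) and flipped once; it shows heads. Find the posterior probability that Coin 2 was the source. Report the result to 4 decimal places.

Tabulate prior·likelihood by source: [1] prior 0.32, lik 0.84, product 0.2688; [2] prior 0.05, lik 0.81, product 0.04050; [3] prior 0.42, lik 0.7, product 0.2940; [4] prior 0.21, lik 0.88, product 0.1848.
Normalizing constant = 0.78810; the posterior for Coin 2 is its product over the sum, 0.04050/0.78810 = 0.0514.

Posterior probability ≈ 0.0514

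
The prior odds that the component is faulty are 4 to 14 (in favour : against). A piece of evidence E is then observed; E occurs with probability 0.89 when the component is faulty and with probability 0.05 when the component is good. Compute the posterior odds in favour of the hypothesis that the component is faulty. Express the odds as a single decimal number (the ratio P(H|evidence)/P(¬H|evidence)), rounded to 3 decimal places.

Posterior odds ≈ 5.086

Prior odds = 4/14 = 0.28571. In log-odds, ln(0.28571) = -1.2528.
Add log likelihood ratio: ln(17.800) = 2.8792.
Posterior log-odds = 1.6264, so posterior odds = exp(1.6264) = 5.0857.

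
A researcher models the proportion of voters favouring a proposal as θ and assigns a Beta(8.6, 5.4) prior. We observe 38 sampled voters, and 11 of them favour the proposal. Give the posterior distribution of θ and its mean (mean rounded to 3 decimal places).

The binomial likelihood is conjugate to the Beta prior: with 11 successes and 27 failures, the posterior is Beta(8.6+11, 5.4+27) = Beta(19.6, 32.4).
Posterior mean = α/(α+β) = 19.6/52 = 0.377.

Posterior: Beta(19.6, 32.4); mean ≈ 0.377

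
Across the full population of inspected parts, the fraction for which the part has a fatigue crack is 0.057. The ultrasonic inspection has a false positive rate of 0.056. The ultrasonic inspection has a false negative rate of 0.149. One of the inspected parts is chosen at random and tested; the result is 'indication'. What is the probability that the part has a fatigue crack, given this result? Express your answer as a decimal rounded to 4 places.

P(H | E) ≈ 0.4788

Write H for 'the part has a fatigue crack'. Prior odds H:¬H = 0.057/0.943 = 0.060445. For the 'indication' outcome, the likelihood ratio is 0.851/0.056 = 15.196.
Posterior odds = 0.060445 × 15.196 = 0.91855, so P(H|E) = 0.91855/(1+0.91855) = 0.4788.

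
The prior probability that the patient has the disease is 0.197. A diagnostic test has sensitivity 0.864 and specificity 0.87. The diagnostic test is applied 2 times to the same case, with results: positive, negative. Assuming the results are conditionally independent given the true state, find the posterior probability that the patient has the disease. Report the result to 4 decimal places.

Let H be the event that the patient has the disease; start with P(H) = 0.197. P('positive'|H) = 0.864, P('positive'|¬H) = 0.13.
Update on result 1 ('positive'): P(H) ← 0.864·0.1970 / (0.864·0.1970 + 0.13·0.8030) = 0.17021/0.27460 = 0.6198.
Update on result 2 ('negative'): P(H) ← 0.136·0.6198 / (0.136·0.6198 + 0.87·0.3802) = 0.084299/0.41503 = 0.2031.

Posterior P(H) ≈ 0.2031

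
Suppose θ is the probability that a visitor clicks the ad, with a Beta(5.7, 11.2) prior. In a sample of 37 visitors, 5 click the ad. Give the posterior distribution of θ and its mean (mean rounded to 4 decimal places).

The binomial likelihood is conjugate to the Beta prior: with 5 successes and 32 failures, the posterior is Beta(5.7+5, 11.2+32) = Beta(10.7, 43.2).
E[θ | data] = 10.7/(10.7+43.2) = 0.1985.

Posterior: Beta(10.7, 43.2); mean ≈ 0.1985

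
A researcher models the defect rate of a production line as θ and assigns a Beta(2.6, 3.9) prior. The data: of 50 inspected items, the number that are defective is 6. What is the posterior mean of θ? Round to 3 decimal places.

The binomial likelihood is conjugate to the Beta prior: with 6 successes and 44 failures, the posterior is Beta(2.6+6, 3.9+44) = Beta(8.6, 47.9).
E[θ | data] = 8.6/(8.6+47.9) = 0.152.

Posterior mean ≈ 0.152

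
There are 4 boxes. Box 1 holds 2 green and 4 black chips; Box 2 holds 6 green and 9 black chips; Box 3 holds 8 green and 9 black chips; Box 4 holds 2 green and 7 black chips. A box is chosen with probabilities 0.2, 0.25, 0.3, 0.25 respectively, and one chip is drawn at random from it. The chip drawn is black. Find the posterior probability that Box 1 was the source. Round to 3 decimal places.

Tabulate prior·likelihood by source: [1] prior 0.2, lik 0.6667, product 0.1333; [2] prior 0.25, lik 0.6, product 0.1500; [3] prior 0.3, lik 0.5294, product 0.1588; [4] prior 0.25, lik 0.7778, product 0.1944.
Normalizing constant = 0.63660; the posterior for Box 1 is its product over the sum, 0.1333/0.63660 = 0.209.

Posterior probability ≈ 0.209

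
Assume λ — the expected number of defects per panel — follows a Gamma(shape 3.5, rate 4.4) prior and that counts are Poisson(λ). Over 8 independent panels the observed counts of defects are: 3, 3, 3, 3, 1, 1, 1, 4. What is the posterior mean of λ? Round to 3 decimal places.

Posterior mean ≈ 1.815

The Poisson likelihood adds the total count to the shape and the number of exposure periods to the rate. Here ∑xᵢ = 19 and n = 8, so shape 3.5→22.5 and rate 4.4→12.4.
E[λ | data] = 22.5/12.4 = 1.815.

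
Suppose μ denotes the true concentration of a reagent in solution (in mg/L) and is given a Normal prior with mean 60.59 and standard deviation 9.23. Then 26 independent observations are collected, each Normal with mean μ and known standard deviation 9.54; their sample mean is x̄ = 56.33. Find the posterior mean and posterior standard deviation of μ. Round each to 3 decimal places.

Posterior mean ≈ 56.498; posterior SD ≈ 1.834

Prior precision 1/τ₀² = 1/9.23² = 0.0117381; data precision n/σ² = 26/9.54² = 0.285678.
Posterior precision = 0.0117381 + 0.285678 = 0.297416, giving posterior SD = 1/√0.297416 = 1.834.
Posterior mean = (0.0117381·60.59 + 0.285678·56.33) / 0.297416 = 56.498.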